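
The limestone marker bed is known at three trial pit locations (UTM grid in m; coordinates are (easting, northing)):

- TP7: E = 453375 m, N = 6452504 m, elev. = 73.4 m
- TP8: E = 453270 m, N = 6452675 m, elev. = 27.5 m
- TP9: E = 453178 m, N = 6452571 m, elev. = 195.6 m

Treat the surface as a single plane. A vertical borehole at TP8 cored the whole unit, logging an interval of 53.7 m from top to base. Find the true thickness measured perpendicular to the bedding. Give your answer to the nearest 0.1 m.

Two edge vectors: TP7→TP8 = (-105, 171, -45.9), TP7→TP9 = (-197, 67, 122.2).
Normal n = (TP7→TP8) × (TP7→TP9) = (23971.5, 21873.3, 26652).
So ∂z/∂E = −n_x/n_z = −0.89943 and ∂z/∂N = −n_y/n_z = −0.82070.
|∇z| = √(a²+b²) = 1.21759, so dip δ = arctan(1.21759) = 50.60°.
True thickness = vertical thickness × cos δ = 53.7 × cos 50.60° = 34.1 m.

34.1 m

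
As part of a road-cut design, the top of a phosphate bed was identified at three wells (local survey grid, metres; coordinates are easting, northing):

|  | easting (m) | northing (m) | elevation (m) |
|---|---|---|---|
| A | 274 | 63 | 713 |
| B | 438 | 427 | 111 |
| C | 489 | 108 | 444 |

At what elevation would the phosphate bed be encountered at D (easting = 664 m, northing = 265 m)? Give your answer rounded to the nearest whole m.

Let the plane be z = a·easting + b·northing + c.
B−A: 164a + 364b = −602;  C−A: 215a + 45b = −269.
Solving gives a = −0.99924, b = −1.20364.
Then c = 713 − a·274 − b·63 = 1062.62.
At (664, 265): z = −663.5 − 319.0 + 1062.62 = 80.2 m.

80 m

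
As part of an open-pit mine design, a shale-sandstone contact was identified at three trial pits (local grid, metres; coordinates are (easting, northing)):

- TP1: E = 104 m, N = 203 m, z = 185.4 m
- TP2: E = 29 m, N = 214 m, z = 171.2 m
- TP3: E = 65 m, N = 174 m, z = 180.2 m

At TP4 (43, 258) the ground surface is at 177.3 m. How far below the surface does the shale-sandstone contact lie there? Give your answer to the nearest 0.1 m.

Let the plane be z = a·E + b·N + c.
TP2−TP1: −75a + 11b = −14.2;  TP3−TP1: −39a − 29b = −5.2.
Solving gives a = 0.18011, b = −0.06290.
Then c = 185.4 − a·104 − b·203 = 179.44.
At (43, 258): z_contact = 7.74 − 16.23 + 179.44 = 170.95 m.
Depth below ground = 177.3 − 170.95 = 6.3 m.

6.3 m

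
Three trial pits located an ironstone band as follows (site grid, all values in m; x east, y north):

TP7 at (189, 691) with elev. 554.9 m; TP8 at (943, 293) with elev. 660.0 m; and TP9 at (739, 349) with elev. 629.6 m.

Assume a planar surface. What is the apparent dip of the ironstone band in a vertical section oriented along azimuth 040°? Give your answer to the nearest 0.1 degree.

7.5°

Let the plane be z = a·x + b·y + c.
TP8−TP7: 754a − 398b = 105.1;  TP9−TP7: 550a − 342b = 74.7.
Solving gives a = 0.15945, b = 0.03801.
Unit vector along 040° is (sin 40°, cos 40°) = (0.6428, 0.7660).
Slope in that direction = a·(0.6428) + b·(0.7660) = 0.13161.
Apparent dip = arctan|0.13161| = 7.5° (true dip is 9.3°, so apparent ≤ true as expected).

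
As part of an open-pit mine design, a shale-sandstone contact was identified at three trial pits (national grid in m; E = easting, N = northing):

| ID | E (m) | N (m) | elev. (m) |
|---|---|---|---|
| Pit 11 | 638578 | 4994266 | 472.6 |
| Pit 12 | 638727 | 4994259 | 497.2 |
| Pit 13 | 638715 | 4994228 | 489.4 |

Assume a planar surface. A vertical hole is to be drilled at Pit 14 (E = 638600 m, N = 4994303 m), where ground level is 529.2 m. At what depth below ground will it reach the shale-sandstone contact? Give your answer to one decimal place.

Two edge vectors: Pit 11→Pit 12 = (149, -7, 24.6), Pit 11→Pit 13 = (137, -38, 16.8).
Normal n = (Pit 11→Pit 12) × (Pit 11→Pit 13) = (817.2, 867, -4703).
So ∂z/∂E = −n_x/n_z = 0.173761429 and ∂z/∂N = −n_y/n_z = 0.184350415.
Intercept c from Pit 11: 472.6 − 110960.23 − 920695.01 = −1031182.63.
At (638600, 4994303): z_contact = 110964.05 + 920701.83 − 1031182.63 = 483.24 m.
Depth below ground = 529.2 − 483.24 = 46.0 m.

46.0 m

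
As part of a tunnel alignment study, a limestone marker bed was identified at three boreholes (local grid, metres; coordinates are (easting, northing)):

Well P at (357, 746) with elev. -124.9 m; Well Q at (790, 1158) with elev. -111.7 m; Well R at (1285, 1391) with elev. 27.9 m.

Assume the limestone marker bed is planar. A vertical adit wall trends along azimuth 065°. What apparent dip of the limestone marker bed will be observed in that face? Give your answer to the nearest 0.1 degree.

Let the plane be z = a·E + b·N + c.
Well Q−Well P: 433a + 412b = 13.2;  Well R−Well P: 928a + 645b = 152.8.
Solving gives a = 0.52828, b = −0.52317.
Unit vector along 065° is (sin 65°, cos 65°) = (0.9063, 0.4226).
Slope in that direction = a·(0.9063) + b·(0.4226) = 0.25768.
Apparent dip = arctan|0.25768| = 14.4° (true dip is 36.6°, so apparent ≤ true as expected).

14.4°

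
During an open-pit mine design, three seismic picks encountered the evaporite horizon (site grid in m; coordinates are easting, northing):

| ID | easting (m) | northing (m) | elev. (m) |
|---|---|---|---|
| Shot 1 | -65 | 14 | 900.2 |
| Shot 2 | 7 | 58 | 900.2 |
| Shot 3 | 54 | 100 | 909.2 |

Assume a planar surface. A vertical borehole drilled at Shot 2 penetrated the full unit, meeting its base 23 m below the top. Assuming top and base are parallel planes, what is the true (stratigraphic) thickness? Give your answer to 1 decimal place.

Let the plane be z = a·easting + b·northing + c.
Shot 2−Shot 1: 72a + 44b = 0;  Shot 3−Shot 1: 119a + 86b = 9.
Solving gives a = −0.41423, b = 0.67782.
|∇z| = √(a²+b²) = 0.79437, so dip δ = arctan(0.79437) = 38.46°.
True thickness = vertical thickness × cos δ = 23 × cos 38.46° = 18.0 m.

18.0 m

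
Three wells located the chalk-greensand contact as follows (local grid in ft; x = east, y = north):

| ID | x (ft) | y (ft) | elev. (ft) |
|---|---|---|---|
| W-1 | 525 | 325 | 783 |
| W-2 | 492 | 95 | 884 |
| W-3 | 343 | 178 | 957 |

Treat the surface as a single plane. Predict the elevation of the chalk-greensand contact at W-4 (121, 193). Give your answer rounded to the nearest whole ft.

Two edge vectors: W-1→W-2 = (-33, -230, 101), W-1→W-3 = (-182, -147, 174).
Normal n = (W-1→W-2) × (W-1→W-3) = (-25173, -12640, -37009).
So ∂z/∂x = −n_x/n_z = −0.68019 and ∂z/∂y = −n_y/n_z = −0.34154.
Intercept c from W-1: 783 + 357.10 + 111.00 = 1251.10.
At (121, 193): z = −82.3 − 65.9 + 1251.10 = 1102.9 ft.

1103 ft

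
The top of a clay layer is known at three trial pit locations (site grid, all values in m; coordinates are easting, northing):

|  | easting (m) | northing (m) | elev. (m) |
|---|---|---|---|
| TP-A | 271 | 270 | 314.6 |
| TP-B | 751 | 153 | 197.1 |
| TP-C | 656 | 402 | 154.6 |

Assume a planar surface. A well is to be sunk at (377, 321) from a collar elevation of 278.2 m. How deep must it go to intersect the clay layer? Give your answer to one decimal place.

Two edge vectors: TP-A→TP-B = (480, -117, -117.5), TP-A→TP-C = (385, 132, -160).
Normal n = (TP-A→TP-B) × (TP-A→TP-C) = (34230, 31562.5, 108405).
So ∂z/∂easting = −n_x/n_z = −0.31576 and ∂z/∂northing = −n_y/n_z = −0.29115.
Intercept c from TP-A: 314.6 + 85.57 + 78.61 = 478.78.
At (377, 321): z_contact = −119.04 − 93.46 + 478.78 = 266.28 m.
Depth below ground = 278.2 − 266.28 = 11.9 m.

11.9 m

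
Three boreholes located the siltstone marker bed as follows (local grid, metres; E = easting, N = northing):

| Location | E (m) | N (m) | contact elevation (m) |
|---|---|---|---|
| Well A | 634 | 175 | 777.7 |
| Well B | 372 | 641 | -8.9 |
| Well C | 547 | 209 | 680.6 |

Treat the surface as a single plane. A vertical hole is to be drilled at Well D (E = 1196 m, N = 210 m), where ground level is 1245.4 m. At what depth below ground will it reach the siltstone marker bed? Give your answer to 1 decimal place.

186.5 m

Let the plane be z = a·E + b·N + c.
Well B−Well A: −262a + 466b = −786.6;  Well C−Well A: −87a + 34b = −97.1.
Solving gives a = 0.584947, b = −1.359107.
Then c = 777.7 − a·634 − b·175 = 644.69.
At (1196, 210): z_contact = 699.60 − 285.41 + 644.69 = 1058.87 m.
Depth below ground = 1245.4 − 1058.87 = 186.5 m.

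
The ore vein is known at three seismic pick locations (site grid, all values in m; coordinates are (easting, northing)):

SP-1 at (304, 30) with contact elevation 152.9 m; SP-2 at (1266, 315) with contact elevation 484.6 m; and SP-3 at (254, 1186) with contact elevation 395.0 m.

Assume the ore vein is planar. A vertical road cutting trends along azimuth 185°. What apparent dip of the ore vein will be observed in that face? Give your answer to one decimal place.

13.8°

Two edge vectors: SP-1→SP-2 = (962, 285, 331.7), SP-1→SP-3 = (-50, 1156, 242.1).
Normal n = (SP-1→SP-2) × (SP-1→SP-3) = (-314446.7, -249485.2, 1126322).
So ∂z/∂E = −n_x/n_z = 0.27918 and ∂z/∂N = −n_y/n_z = 0.22150.
Unit vector along 185° is (sin 185°, cos 185°) = (-0.0872, -0.9962).
Slope in that direction = a·(-0.0872) + b·(-0.9962) = −0.24499.
Apparent dip = arctan|0.24499| = 13.8° (true dip is 19.6°, so apparent ≤ true as expected).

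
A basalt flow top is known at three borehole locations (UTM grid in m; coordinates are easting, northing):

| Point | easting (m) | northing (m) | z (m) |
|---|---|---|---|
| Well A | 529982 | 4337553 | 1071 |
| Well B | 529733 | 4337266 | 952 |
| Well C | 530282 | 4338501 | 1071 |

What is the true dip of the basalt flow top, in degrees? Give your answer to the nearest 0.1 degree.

Two edge vectors: Well A→Well B = (-249, -287, -119), Well A→Well C = (300, 948, 0).
Normal n = (Well A→Well B) × (Well A→Well C) = (112812, -35700, -149952).
So ∂z/∂easting = −n_x/n_z = 0.75232 and ∂z/∂northing = −n_y/n_z = −0.23808.
Gradient magnitude |∇z| = √(a² + b²) = √(0.56599 + 0.05668) = 0.78909.
True dip = arctan(0.78909) = 38.3°, dipping toward WNW (azimuth ≈ 288°).

38.3°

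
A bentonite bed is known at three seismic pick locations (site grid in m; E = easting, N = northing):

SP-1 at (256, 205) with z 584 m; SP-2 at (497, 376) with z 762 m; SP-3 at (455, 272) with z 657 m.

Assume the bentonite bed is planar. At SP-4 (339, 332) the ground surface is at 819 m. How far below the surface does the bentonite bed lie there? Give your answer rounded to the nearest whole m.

Let the plane be z = a·E + b·N + c.
SP-2−SP-1: 241a + 171b = 178;  SP-3−SP-1: 199a + 67b = 73.
Solving gives a = 0.03115, b = 0.99704.
Then c = 584 − a·256 − b·205 = 371.63.
At (339, 332): z_contact = 10.6 + 331.0 + 371.63 = 713.2 m.
Depth below ground = 819 − 713.2 = 106 m.

106 m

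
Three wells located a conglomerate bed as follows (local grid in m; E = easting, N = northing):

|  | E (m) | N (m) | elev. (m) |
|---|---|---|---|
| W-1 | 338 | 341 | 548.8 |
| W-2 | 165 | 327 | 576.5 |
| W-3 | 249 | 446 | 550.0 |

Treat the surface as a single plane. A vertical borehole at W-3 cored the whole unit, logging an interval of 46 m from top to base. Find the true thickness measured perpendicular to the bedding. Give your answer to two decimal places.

Let the plane be z = a·E + b·N + c.
W-2−W-1: −173a − 14b = 27.7;  W-3−W-1: −89a + 105b = 1.2.
Solving gives a = −0.15070, b = −0.11631.
|∇z| = √(a²+b²) = 0.19037, so dip δ = arctan(0.19037) = 10.78°.
True thickness = vertical thickness × cos δ = 46 × cos 10.78° = 45.19 m.

45.19 m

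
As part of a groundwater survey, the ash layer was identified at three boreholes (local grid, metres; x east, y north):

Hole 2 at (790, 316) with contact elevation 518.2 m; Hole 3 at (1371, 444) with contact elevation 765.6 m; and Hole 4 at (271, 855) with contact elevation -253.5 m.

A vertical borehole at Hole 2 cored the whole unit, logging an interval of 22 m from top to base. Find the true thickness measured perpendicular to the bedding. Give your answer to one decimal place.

Let the plane be z = a·x + b·y + c.
Hole 3−Hole 2: 581a + 128b = 247.4;  Hole 4−Hole 2: −519a + 539b = −771.7.
Solving gives a = 0.61152, b = −0.84290.
|∇z| = √(a²+b²) = 1.04136, so dip δ = arctan(1.04136) = 46.16°.
True thickness = vertical thickness × cos δ = 22 × cos 46.16° = 15.2 m.

15.2 m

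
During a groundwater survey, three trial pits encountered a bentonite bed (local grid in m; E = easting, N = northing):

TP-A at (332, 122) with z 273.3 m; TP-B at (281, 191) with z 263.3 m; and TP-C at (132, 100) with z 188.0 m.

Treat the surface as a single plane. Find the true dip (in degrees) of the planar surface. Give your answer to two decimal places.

Let the plane be z = a·E + b·N + c.
TP-B−TP-A: −51a + 69b = −10;  TP-C−TP-A: −200a − 22b = −85.3.
Solving gives a = 0.40917, b = 0.15751.
Gradient magnitude |∇z| = √(a² + b²) = √(0.16742 + 0.02481) = 0.43844.
True dip = arctan(0.43844) = 23.67°, dipping toward WSW (azimuth ≈ 249°).

23.67°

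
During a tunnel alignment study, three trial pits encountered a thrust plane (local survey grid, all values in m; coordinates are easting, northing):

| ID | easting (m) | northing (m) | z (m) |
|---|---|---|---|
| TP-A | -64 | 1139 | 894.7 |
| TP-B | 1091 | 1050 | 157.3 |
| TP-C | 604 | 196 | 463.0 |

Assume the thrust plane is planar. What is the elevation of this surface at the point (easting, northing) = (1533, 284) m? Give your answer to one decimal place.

Let the plane be z = a·easting + b·northing + c.
TP-B−TP-A: 1155a − 89b = −737.4;  TP-C−TP-A: 668a − 943b = −431.7.
Solving gives a = −0.637990, b = 0.005856.
Then c = 894.7 − a·-64 − b·1139 = 847.20.
At (1533, 284): z = −978.0 + 1.7 + 847.20 = -129.2 m.

-129.2 m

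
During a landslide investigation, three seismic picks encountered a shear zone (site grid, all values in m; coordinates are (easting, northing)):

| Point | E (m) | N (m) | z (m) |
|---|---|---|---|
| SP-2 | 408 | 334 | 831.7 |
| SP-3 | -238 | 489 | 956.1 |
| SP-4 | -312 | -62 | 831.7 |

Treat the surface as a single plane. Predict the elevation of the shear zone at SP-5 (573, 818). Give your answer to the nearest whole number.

Let the plane be z = a·E + b·N + c.
SP-3−SP-2: −646a + 155b = 124.4;  SP-4−SP-2: −720a − 396b = 0.
Solving gives a = −0.13408, b = 0.24378.
Then c = 831.7 − a·408 − b·334 = 804.98.
At (573, 818): z = −76.8 + 199.4 + 804.98 = 927.6 m.

928 m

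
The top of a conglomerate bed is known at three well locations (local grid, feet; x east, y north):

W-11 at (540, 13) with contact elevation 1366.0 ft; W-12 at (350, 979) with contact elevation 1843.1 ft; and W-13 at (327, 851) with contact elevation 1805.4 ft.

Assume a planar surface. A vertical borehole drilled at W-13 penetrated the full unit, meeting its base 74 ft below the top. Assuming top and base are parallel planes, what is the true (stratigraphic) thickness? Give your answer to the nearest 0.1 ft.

Let the plane be z = a·x + b·y + c.
W-12−W-11: −190a + 966b = 477.1;  W-13−W-11: −213a + 838b = 439.4.
Solving gives a = −0.52969, b = 0.38971.
|∇z| = √(a²+b²) = 0.65760, so dip δ = arctan(0.65760) = 33.33°.
True thickness = vertical thickness × cos δ = 74 × cos 33.33° = 61.8 ft.

61.8 ft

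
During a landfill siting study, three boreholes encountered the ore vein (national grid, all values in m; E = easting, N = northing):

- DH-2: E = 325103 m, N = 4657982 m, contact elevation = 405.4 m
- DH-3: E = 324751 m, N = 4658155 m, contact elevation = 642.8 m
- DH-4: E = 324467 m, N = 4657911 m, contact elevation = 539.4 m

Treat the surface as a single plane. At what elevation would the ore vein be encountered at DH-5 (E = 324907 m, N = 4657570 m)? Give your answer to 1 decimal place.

146.7 m

Let the plane be z = a·E + b·N + c.
DH-3−DH-2: −352a + 173b = 237.4;  DH-4−DH-2: −636a − 71b = 134.
Solving gives a = −0.296529403, b = 0.768911272.
Then c = 405.4 − a·325103 − b·4657982 = −3484766.87.
At (324907, 4657570): z = −96344.5 + 3581258.1 − 3484766.87 = 146.7 m.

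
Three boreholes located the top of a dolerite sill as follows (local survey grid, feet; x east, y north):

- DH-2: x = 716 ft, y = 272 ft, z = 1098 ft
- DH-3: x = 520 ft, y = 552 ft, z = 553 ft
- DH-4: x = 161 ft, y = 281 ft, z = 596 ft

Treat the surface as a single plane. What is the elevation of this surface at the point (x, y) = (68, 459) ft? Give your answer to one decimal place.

277.4 ft

Two edge vectors: DH-2→DH-3 = (-196, 280, -545), DH-2→DH-4 = (-555, 9, -502).
Normal n = (DH-2→DH-3) × (DH-2→DH-4) = (-135655, 204083, 153636).
So ∂z/∂x = −n_x/n_z = 0.88296 and ∂z/∂y = −n_y/n_z = −1.32835.
Intercept c from DH-2: 1098 − 632.20 + 361.31 = 827.11.
At (68, 459): z = 60.0 − 609.7 + 827.11 = 277.4 ft.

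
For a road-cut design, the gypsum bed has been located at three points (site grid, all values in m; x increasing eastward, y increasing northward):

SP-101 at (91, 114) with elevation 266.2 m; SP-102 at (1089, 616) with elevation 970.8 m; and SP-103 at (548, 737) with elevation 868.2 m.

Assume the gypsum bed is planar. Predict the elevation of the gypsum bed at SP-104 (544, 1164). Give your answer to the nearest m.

Let the plane be z = a·x + b·y + c.
SP-102−SP-101: 998a + 502b = 704.6;  SP-103−SP-101: 457a + 623b = 602.
Solving gives a = 0.34858, b = 0.71059.
Then c = 266.2 − a·91 − b·114 = 153.47.
At (544, 1164): z = 189.6 + 827.1 + 153.47 = 1170.2 m.

1170 m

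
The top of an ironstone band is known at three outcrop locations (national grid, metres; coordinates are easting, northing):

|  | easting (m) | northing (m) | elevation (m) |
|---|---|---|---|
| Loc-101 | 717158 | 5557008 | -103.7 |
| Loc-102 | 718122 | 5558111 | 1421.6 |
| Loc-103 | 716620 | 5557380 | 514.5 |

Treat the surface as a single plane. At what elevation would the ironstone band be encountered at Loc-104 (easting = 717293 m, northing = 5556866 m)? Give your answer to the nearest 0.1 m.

-331.2 m

Let the plane be z = a·easting + b·northing + c.
Loc-102−Loc-101: 964a + 1103b = 1525.3;  Loc-103−Loc-101: −538a + 372b = 618.2.
Solving gives a = −0.120231465, b = 1.487944816.
Then c = -103.7 − a·717158 − b·5557008 = −8182399.99.
At (717293, 5556866): z = −86241.2 + 8268310.0 − 8182399.99 = -331.2 m.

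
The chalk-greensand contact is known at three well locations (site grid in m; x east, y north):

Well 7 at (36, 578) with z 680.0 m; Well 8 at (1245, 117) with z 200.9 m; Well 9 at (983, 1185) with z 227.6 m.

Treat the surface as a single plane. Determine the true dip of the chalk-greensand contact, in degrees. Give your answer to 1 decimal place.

Two edge vectors: Well 7→Well 8 = (1209, -461, -479.1), Well 7→Well 9 = (947, 607, -452.4).
Normal n = (Well 7→Well 8) × (Well 7→Well 9) = (499370.1, 93243.9, 1170430).
So ∂z/∂x = −n_x/n_z = −0.42666 and ∂z/∂y = −n_y/n_z = −0.07967.
Gradient magnitude |∇z| = √(a² + b²) = √(0.18203 + 0.00635) = 0.43403.
True dip = arctan(0.43403) = 23.5°, dipping toward E (azimuth ≈ 079°).

23.5°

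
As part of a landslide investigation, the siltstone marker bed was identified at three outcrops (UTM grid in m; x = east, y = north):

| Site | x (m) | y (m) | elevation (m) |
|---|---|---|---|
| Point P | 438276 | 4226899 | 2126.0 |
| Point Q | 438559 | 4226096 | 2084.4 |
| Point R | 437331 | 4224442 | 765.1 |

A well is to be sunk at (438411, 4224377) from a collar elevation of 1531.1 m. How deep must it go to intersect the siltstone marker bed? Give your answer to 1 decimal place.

49.3 m

Let the plane be z = a·x + b·y + c.
Point Q−Point P: 283a − 803b = −41.6;  Point R−Point P: −945a − 2457b = −1360.9.
Solving gives a = 0.681209367, b = 0.291883251.
Then c = 2126 − a·438276 − b·4226899 = −1530192.74.
At (438411, 4224377): z_contact = 298649.68 + 1233024.89 − 1530192.74 = 1481.83 m.
Depth below ground = 1531.1 − 1481.83 = 49.3 m.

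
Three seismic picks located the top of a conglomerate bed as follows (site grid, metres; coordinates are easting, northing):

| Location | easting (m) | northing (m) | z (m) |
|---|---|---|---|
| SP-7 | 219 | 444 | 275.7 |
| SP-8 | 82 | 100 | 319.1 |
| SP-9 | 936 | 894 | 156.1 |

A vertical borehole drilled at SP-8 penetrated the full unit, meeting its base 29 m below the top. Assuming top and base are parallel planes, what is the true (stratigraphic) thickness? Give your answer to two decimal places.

28.71 m

Let the plane be z = a·easting + b·northing + c.
SP-8−SP-7: −137a − 344b = 43.4;  SP-9−SP-7: 717a + 450b = −119.6.
Solving gives a = −0.11683, b = −0.07964.
|∇z| = √(a²+b²) = 0.14139, so dip δ = arctan(0.14139) = 8.05°.
True thickness = vertical thickness × cos δ = 29 × cos 8.05° = 28.71 m.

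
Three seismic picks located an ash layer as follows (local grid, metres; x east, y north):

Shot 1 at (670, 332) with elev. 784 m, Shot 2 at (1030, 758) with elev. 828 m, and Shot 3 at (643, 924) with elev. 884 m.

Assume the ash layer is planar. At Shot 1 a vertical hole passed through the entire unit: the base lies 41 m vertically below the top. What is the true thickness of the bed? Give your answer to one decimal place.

40.3 m

Two edge vectors: Shot 1→Shot 2 = (360, 426, 44), Shot 1→Shot 3 = (-27, 592, 100).
Normal n = (Shot 1→Shot 2) × (Shot 1→Shot 3) = (16552, -37188, 224622).
So ∂z/∂x = −n_x/n_z = −0.07369 and ∂z/∂y = −n_y/n_z = 0.16556.
|∇z| = √(a²+b²) = 0.18122, so dip δ = arctan(0.18122) = 10.27°.
True thickness = vertical thickness × cos δ = 41 × cos 10.27° = 40.3 m.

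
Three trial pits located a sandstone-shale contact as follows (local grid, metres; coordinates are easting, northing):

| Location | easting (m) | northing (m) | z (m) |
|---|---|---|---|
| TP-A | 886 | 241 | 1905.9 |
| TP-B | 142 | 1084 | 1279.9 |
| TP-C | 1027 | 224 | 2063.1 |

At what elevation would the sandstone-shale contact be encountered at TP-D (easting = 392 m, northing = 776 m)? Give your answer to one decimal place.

Two edge vectors: TP-A→TP-B = (-744, 843, -626), TP-A→TP-C = (141, -17, 157.2).
Normal n = (TP-A→TP-B) × (TP-A→TP-C) = (121877.6, 28690.8, -106215).
So ∂z/∂easting = −n_x/n_z = 1.147461 and ∂z/∂northing = −n_y/n_z = 0.270120.
Intercept c from TP-A: 1905.9 − 1016.65 − 65.10 = 824.15.
At (392, 776): z = 449.8 + 209.6 + 824.15 = 1483.6 m.

1483.6 m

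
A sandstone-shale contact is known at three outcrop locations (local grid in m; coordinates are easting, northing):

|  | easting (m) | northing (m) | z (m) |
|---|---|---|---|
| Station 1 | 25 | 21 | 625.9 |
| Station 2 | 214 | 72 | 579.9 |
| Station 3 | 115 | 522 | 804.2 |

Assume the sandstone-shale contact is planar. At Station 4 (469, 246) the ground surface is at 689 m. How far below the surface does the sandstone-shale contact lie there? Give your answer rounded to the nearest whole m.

Let the plane be z = a·easting + b·northing + c.
Station 2−Station 1: 189a + 51b = −46;  Station 3−Station 1: 90a + 501b = 178.3.
Solving gives a = −0.35671, b = 0.41997.
Then c = 625.9 − a·25 − b·21 = 626.00.
At (469, 246): z_contact = −167.3 + 103.3 + 626.00 = 562.0 m.
Depth below ground = 689 − 562.0 = 127 m.

127 m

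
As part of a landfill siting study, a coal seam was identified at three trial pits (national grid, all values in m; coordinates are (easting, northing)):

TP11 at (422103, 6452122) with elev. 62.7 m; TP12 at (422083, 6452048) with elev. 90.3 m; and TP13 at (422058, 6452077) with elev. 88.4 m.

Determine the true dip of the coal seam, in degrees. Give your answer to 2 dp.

22.01°

Let the plane be z = a·E + b·N + c.
TP12−TP11: −20a − 74b = 27.6;  TP13−TP11: −45a − 45b = 25.7.
Solving gives a = −0.27152, b = −0.29959.
Gradient magnitude |∇z| = √(a² + b²) = √(0.07372 + 0.08975) = 0.40432.
True dip = arctan(0.40432) = 22.01°, dipping toward NE (azimuth ≈ 042°).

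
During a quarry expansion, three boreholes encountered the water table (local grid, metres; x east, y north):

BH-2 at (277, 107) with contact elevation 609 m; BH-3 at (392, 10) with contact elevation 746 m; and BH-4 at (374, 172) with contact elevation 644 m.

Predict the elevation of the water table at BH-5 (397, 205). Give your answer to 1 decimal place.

Let the plane be z = a·x + b·y + c.
BH-3−BH-2: 115a − 97b = 137;  BH-4−BH-2: 97a + 65b = 35.
Solving gives a = 0.72850, b = −0.54869.
Then c = 609 − a·277 − b·107 = 465.91.
At (397, 205): z = 289.2 − 112.5 + 465.91 = 642.6 m.

642.6 m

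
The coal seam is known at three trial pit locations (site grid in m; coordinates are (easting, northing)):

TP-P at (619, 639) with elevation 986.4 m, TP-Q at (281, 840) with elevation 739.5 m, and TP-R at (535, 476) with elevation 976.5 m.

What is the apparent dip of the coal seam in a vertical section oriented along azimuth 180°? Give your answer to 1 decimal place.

13.6°

Let the plane be z = a·E + b·N + c.
TP-Q−TP-P: −338a + 201b = −246.9;  TP-R−TP-P: −84a − 163b = −9.9.
Solving gives a = 0.58677, b = −0.24165.
Unit vector along 180° is (sin 180°, cos 180°) = (0.0000, -1.0000).
Slope in that direction = a·(0.0000) + b·(-1.0000) = 0.24165.
Apparent dip = arctan|0.24165| = 13.6° (true dip is 32.4°, so apparent ≤ true as expected).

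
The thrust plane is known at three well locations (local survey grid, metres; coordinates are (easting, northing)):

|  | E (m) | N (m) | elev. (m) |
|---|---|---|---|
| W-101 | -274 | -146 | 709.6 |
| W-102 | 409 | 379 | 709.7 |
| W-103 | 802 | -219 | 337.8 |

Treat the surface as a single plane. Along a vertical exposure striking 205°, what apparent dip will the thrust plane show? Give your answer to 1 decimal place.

13.5°

Two edge vectors: W-101→W-102 = (683, 525, 0.1), W-101→W-103 = (1076, -73, -371.8).
Normal n = (W-101→W-102) × (W-101→W-103) = (-195187.7, 254047, -614759).
So ∂z/∂E = −n_x/n_z = −0.31750 and ∂z/∂N = −n_y/n_z = 0.41325.
Unit vector along 205° is (sin 205°, cos 205°) = (-0.4226, -0.9063).
Slope in that direction = a·(-0.4226) + b·(-0.9063) = −0.24035.
Apparent dip = arctan|0.24035| = 13.5° (true dip is 27.5°, so apparent ≤ true as expected).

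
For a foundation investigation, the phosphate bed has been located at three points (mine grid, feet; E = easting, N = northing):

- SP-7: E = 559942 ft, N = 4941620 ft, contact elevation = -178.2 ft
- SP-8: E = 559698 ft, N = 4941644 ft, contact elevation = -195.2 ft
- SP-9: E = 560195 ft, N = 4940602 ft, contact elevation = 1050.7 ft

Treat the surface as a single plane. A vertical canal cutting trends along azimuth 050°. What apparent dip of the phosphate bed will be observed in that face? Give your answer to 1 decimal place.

39.4°

Two edge vectors: SP-7→SP-8 = (-244, 24, -17), SP-7→SP-9 = (253, -1018, 1228.9).
Normal n = (SP-7→SP-8) × (SP-7→SP-9) = (12187.6, 295550.6, 242320).
So ∂z/∂E = −n_x/n_z = −0.05030 and ∂z/∂N = −n_y/n_z = −1.21967.
Unit vector along 050° is (sin 50°, cos 50°) = (0.7660, 0.6428).
Slope in that direction = a·(0.7660) + b·(0.6428) = −0.82252.
Apparent dip = arctan|0.82252| = 39.4° (true dip is 50.7°, so apparent ≤ true as expected).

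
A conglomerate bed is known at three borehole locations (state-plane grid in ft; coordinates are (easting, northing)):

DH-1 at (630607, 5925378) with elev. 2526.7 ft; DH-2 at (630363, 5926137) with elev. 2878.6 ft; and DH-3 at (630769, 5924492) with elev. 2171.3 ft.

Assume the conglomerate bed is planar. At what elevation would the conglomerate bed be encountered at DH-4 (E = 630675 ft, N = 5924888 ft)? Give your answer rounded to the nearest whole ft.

2340 ft

Let the plane be z = a·E + b·N + c.
DH-2−DH-1: −244a + 759b = 351.9;  DH-3−DH-1: 162a − 886b = −355.4.
Solving gives a = −0.45089138, b = 0.31868577.
Then c = 2526.7 − a·630607 − b·5925378 = −1601471.71.
At (630675, 5924888): z = −284365.9 + 1888177.5 − 1601471.71 = 2339.9 ft.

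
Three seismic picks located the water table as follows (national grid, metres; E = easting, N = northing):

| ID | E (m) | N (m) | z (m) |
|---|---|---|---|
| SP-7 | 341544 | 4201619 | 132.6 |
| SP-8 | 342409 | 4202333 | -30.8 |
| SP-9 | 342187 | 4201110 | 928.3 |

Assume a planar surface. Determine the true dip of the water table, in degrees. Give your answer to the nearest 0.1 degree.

46.0°

Two edge vectors: SP-7→SP-8 = (865, 714, -163.4), SP-7→SP-9 = (643, -509, 795.7).
Normal n = (SP-7→SP-8) × (SP-7→SP-9) = (484959.2, -793346.7, -899387).
So ∂z/∂E = −n_x/n_z = 0.53921 and ∂z/∂N = −n_y/n_z = −0.88210.
Gradient magnitude |∇z| = √(a² + b²) = √(0.29075 + 0.77810) = 1.03385.
True dip = arctan(1.03385) = 46.0°, dipping toward NNW (azimuth ≈ 329°).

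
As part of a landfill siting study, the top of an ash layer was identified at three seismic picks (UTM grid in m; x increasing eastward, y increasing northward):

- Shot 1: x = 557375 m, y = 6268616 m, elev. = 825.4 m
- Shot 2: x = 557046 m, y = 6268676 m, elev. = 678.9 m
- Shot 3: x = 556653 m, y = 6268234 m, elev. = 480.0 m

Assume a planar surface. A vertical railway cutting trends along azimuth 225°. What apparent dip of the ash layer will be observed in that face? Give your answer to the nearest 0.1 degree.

19.5°

Two edge vectors: Shot 1→Shot 2 = (-329, 60, -146.5), Shot 1→Shot 3 = (-722, -382, -345.4).
Normal n = (Shot 1→Shot 2) × (Shot 1→Shot 3) = (-76687, -7863.6, 168998).
So ∂z/∂x = −n_x/n_z = 0.45377 and ∂z/∂y = −n_y/n_z = 0.04653.
Unit vector along 225° is (sin 225°, cos 225°) = (-0.7071, -0.7071).
Slope in that direction = a·(-0.7071) + b·(-0.7071) = −0.35377.
Apparent dip = arctan|0.35377| = 19.5° (true dip is 24.5°, so apparent ≤ true as expected).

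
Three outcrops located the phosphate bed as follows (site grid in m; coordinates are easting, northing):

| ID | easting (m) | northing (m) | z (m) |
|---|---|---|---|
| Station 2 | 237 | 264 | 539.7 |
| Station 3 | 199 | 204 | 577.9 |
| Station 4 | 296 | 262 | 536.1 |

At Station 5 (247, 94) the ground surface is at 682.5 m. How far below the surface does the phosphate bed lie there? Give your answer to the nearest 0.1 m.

44.1 m

Two edge vectors: Station 2→Station 3 = (-38, -60, 38.2), Station 2→Station 4 = (59, -2, -3.6).
Normal n = (Station 2→Station 3) × (Station 2→Station 4) = (292.4, 2117, 3616).
So ∂z/∂easting = −n_x/n_z = −0.08086 and ∂z/∂northing = −n_y/n_z = −0.58545.
Intercept c from Station 2: 539.7 + 19.16 + 154.56 = 713.42.
At (247, 94): z_contact = −19.97 − 55.03 + 713.42 = 638.42 m.
Depth below ground = 682.5 − 638.42 = 44.1 m.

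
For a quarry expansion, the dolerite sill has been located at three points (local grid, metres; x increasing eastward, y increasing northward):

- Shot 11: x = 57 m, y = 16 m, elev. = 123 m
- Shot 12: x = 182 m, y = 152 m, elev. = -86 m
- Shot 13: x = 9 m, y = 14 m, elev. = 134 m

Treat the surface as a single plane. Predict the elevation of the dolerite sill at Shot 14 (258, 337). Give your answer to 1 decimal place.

Let the plane be z = a·x + b·y + c.
Shot 12−Shot 11: 125a + 136b = −209;  Shot 13−Shot 11: −48a − 2b = 11.
Solving gives a = −0.17171, b = −1.37894.
Then c = 123 − a·57 − b·16 = 154.85.
At (258, 337): z = −44.3 − 464.7 + 154.85 = -354.2 m.

-354.2 m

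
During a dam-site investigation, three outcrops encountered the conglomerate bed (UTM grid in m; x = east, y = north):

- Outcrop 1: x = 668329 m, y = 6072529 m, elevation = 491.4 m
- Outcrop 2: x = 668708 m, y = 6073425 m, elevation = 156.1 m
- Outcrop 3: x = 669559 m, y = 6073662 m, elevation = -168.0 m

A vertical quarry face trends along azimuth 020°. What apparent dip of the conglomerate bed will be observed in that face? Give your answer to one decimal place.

18.5°

Let the plane be z = a·x + b·y + c.
Outcrop 2−Outcrop 1: 379a + 896b = −335.3;  Outcrop 3−Outcrop 1: 1230a + 1133b = −659.4.
Solving gives a = −0.31357, b = −0.24158.
Unit vector along 020° is (sin 20°, cos 20°) = (0.3420, 0.9397).
Slope in that direction = a·(0.3420) + b·(0.9397) = −0.33426.
Apparent dip = arctan|0.33426| = 18.5° (true dip is 21.6°, so apparent ≤ true as expected).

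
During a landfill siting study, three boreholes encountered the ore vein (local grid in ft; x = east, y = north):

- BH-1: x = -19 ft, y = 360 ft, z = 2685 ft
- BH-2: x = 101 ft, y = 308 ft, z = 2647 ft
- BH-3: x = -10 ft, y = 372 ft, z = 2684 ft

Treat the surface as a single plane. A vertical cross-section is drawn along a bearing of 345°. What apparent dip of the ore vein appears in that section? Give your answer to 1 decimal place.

Two edge vectors: BH-1→BH-2 = (120, -52, -38), BH-1→BH-3 = (9, 12, -1).
Normal n = (BH-1→BH-2) × (BH-1→BH-3) = (508, -222, 1908).
So ∂z/∂x = −n_x/n_z = −0.26625 and ∂z/∂y = −n_y/n_z = 0.11635.
Unit vector along 345° is (sin 345°, cos 345°) = (-0.2588, 0.9659).
Slope in that direction = a·(-0.2588) + b·(0.9659) = 0.18130.
Apparent dip = arctan|0.18130| = 10.3° (true dip is 16.2°, so apparent ≤ true as expected).

10.3°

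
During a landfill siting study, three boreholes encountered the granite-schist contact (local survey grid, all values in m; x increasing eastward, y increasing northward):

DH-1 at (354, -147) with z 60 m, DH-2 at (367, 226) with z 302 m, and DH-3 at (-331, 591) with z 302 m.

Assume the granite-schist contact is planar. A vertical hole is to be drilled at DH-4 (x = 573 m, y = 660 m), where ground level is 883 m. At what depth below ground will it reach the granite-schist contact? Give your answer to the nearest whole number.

Two edge vectors: DH-1→DH-2 = (13, 373, 242), DH-1→DH-3 = (-685, 738, 242).
Normal n = (DH-1→DH-2) × (DH-1→DH-3) = (-88330, -168916, 265099).
So ∂z/∂x = −n_x/n_z = 0.33320 and ∂z/∂y = −n_y/n_z = 0.63718.
Intercept c from DH-1: 60 − 117.95 + 93.67 = 35.71.
At (573, 660): z_contact = 190.9 + 420.5 + 35.71 = 647.2 m.
Depth below ground = 883 − 647.2 = 236 m.

236 m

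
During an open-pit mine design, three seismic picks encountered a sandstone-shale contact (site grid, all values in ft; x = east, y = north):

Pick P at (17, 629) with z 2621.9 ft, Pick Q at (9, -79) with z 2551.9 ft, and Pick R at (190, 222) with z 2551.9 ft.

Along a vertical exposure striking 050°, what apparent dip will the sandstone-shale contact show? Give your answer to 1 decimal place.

Two edge vectors: Pick P→Pick Q = (-8, -708, -70), Pick P→Pick R = (173, -407, -70).
Normal n = (Pick P→Pick Q) × (Pick P→Pick R) = (21070, -12670, 125740).
So ∂z/∂x = −n_x/n_z = −0.16757 and ∂z/∂y = −n_y/n_z = 0.10076.
Unit vector along 050° is (sin 50°, cos 50°) = (0.7660, 0.6428).
Slope in that direction = a·(0.7660) + b·(0.6428) = −0.06360.
Apparent dip = arctan|0.06360| = 3.6° (true dip is 11.1°, so apparent ≤ true as expected).

3.6°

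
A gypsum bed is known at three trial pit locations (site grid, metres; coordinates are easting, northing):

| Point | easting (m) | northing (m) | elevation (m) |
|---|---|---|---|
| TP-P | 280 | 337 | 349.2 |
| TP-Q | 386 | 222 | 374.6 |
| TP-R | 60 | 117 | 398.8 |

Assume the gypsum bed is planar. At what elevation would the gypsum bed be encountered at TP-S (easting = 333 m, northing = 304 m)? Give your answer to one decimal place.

Two edge vectors: TP-P→TP-Q = (106, -115, 25.4), TP-P→TP-R = (-220, -220, 49.6).
Normal n = (TP-P→TP-Q) × (TP-P→TP-R) = (-116, -10845.6, -48620).
So ∂z/∂easting = −n_x/n_z = −0.00239 and ∂z/∂northing = −n_y/n_z = −0.22307.
Intercept c from TP-P: 349.2 + 0.67 + 75.17 = 425.04.
At (333, 304): z = −0.8 − 67.8 + 425.04 = 356.4 m.

356.4 m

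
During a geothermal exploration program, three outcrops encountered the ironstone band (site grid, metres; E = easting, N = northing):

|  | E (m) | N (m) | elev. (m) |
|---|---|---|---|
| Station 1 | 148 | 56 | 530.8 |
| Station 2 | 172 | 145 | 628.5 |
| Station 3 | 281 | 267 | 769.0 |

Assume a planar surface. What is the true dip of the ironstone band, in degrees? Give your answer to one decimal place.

Two edge vectors: Station 1→Station 2 = (24, 89, 97.7), Station 1→Station 3 = (133, 211, 238.2).
Normal n = (Station 1→Station 2) × (Station 1→Station 3) = (585.1, 7277.3, -6773).
So ∂z/∂E = −n_x/n_z = 0.08639 and ∂z/∂N = −n_y/n_z = 1.07446.
Gradient magnitude |∇z| = √(a² + b²) = √(0.00746 + 1.15446) = 1.07792.
True dip = arctan(1.07792) = 47.1°, dipping toward S (azimuth ≈ 185°).

47.1°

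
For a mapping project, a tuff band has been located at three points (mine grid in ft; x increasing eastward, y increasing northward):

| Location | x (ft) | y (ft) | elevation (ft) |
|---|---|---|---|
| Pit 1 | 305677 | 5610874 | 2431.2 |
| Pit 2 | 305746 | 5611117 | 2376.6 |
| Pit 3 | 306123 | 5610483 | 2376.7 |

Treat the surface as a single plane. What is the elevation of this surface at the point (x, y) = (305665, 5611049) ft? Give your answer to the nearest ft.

Two edge vectors: Pit 1→Pit 2 = (69, 243, -54.6), Pit 1→Pit 3 = (446, -391, -54.5).
Normal n = (Pit 1→Pit 2) × (Pit 1→Pit 3) = (-34592.1, -20591.1, -135357).
So ∂z/∂x = −n_x/n_z = −0.25556196 and ∂z/∂y = −n_y/n_z = −0.15212438.
Intercept c from Pit 1: 2431.2 + 78119.41 + 853550.74 = 934101.35.
At (305665, 5611049): z = −78116.3 − 853577.4 + 934101.35 = 2407.6 ft.

2408 ft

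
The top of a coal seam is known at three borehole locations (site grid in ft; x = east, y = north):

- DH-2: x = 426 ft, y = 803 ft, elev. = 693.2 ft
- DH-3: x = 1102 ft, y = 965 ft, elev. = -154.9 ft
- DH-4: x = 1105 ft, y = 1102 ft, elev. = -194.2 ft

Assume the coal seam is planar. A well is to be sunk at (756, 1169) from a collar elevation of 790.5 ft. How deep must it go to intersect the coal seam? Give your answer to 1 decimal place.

586.1 ft

Two edge vectors: DH-2→DH-3 = (676, 162, -848.1), DH-2→DH-4 = (679, 299, -887.4).
Normal n = (DH-2→DH-3) × (DH-2→DH-4) = (109823.1, 24022.5, 92126).
So ∂z/∂x = −n_x/n_z = −1.192097 and ∂z/∂y = −n_y/n_z = −0.260757.
Intercept c from DH-2: 693.2 + 507.83 + 209.39 = 1410.42.
At (756, 1169): z_contact = −901.23 − 304.82 + 1410.42 = 204.37 ft.
Depth below ground = 790.5 − 204.37 = 586.1 ft.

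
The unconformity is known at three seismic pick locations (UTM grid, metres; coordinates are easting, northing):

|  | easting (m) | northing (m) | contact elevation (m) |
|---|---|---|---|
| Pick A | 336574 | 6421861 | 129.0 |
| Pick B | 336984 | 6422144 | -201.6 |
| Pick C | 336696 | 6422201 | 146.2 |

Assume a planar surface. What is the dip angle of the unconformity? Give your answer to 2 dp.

50.34°

Two edge vectors: Pick A→Pick B = (410, 283, -330.6), Pick A→Pick C = (122, 340, 17.2).
Normal n = (Pick A→Pick B) × (Pick A→Pick C) = (117271.6, -47385.2, 104874).
So ∂z/∂easting = −n_x/n_z = −1.11821 and ∂z/∂northing = −n_y/n_z = 0.45183.
Gradient magnitude |∇z| = √(a² + b²) = √(1.25040 + 0.20415) = 1.20605.
True dip = arctan(1.20605) = 50.34°, dipping toward ESE (azimuth ≈ 112°).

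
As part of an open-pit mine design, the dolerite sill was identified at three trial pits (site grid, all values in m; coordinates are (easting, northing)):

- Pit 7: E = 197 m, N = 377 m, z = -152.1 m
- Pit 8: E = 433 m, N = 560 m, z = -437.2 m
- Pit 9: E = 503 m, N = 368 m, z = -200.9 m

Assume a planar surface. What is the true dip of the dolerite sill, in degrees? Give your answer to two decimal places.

Two edge vectors: Pit 7→Pit 8 = (236, 183, -285.1), Pit 7→Pit 9 = (306, -9, -48.8).
Normal n = (Pit 7→Pit 8) × (Pit 7→Pit 9) = (-11496.3, -75723.8, -58122).
So ∂z/∂E = −n_x/n_z = −0.19780 and ∂z/∂N = −n_y/n_z = −1.30284.
Gradient magnitude |∇z| = √(a² + b²) = √(0.03912 + 1.69740) = 1.31777.
True dip = arctan(1.31777) = 52.81°, dipping toward N (azimuth ≈ 009°).

52.81°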